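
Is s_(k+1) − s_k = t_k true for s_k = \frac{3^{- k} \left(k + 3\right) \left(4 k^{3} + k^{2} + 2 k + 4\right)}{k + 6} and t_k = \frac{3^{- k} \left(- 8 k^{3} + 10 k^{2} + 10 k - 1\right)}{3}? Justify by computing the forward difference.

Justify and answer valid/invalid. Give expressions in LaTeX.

Invalid: residual \frac{3^{- k} \left(8 k^{4} + 50 k^{3} - 67 k^{2} - 53 k + 18\right)}{k^{2} + 13 k + 42} ≠ 0.

s_(k+1) = (k + 4)*(2*k + 4*(k + 1)**3 + (k + 1)**2 + 6)/(3*3**k*(k + 7))
s_(k+1) − s_k = 2*(-4*k**5 - 35*k**4 - 23*k**3 + 174*k**2 + 124*k + 6)/(3*3**k*(k**2 + 13*k + 42))
(s_(k+1) − s_k) − t_k = (8*k**4 + 50*k**3 - 67*k**2 - 53*k + 18)/(3**k*(k**2 + 13*k + 42))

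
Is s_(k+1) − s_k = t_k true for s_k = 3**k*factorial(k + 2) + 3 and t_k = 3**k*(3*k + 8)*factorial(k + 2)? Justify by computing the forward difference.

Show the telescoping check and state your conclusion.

valid; difference matches t_k

s_(k+1) = 3**(k + 1)*factorial(k + 3) + 3
s_(k+1) − s_k = 3**k*(3*k + 8)*factorial(k + 2)
(s_(k+1) − s_k) − t_k = 0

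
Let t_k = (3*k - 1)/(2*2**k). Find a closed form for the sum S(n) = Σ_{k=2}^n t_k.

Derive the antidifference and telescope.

r(k) = (3*k + 2)/(2*(3*k - 1)) after simplifying.
Take A(k)=1/2, B(k)=1, C(k)=k - 1/3.
Solve (1/2)·f(k+1) − (1)·f(k) = k - 1/3.
d = 1 from the (0,0,1) case.
Solve for f: f(k) = -2*(3*k + 2)/3 (degree 1 ≤ 1).
Certificate R = B(k−1)f/C = -2*(3*k + 2)/(3*k - 1) gives s_k = (-3*k - 2)/2**k.
Verify: (3*k - 1)/(2*2**k) matches t_k.
Evaluate: s_(n+1) = 2**(-n - 1)*(-3*n - 5); subtract s_(2) = -2 ⇒ S(n) = 2**(-n - 1)*(2**(n + 2) - 3*n - 5).

S(n) = 2**(-n - 1)*(2**(n + 2) - 3*n - 5)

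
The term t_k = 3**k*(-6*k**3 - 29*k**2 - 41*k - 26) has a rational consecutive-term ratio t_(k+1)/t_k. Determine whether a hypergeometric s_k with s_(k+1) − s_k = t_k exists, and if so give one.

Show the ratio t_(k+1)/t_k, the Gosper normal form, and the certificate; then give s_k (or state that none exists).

The ratio is 3*(6*k**3 + 47*k**2 + 117*k + 102)/(6*k**3 + 29*k**2 + 41*k + 26).
Take A(k)=3, B(k)=1, C(k)=k**3 + 29*k**2/6 + 41*k/6 + 13/3.
Key eq: (3)·f(k+1) = (1)·f(k) + (k**3 + 29*k**2/6 + 41*k/6 + 13/3).
deg f ≤ 3 (via 0,0,3).
Solving with deg f ≤ 3: f(k) = (3*k**3 + k**2 + 4*k + 1)/6.
Certificate R = B(k−1)f/C = (3*k**3 + k**2 + 4*k + 1)/(6*k**3 + 29*k**2 + 41*k + 26) gives s_k = 3**k*(-3*k**3 - k**2 - 4*k - 1).
Δs = 3**k*(-6*k**3 - 29*k**2 - 41*k - 26), as required.

s_k = 3**k*(-3*k**3 - k**2 - 4*k - 1)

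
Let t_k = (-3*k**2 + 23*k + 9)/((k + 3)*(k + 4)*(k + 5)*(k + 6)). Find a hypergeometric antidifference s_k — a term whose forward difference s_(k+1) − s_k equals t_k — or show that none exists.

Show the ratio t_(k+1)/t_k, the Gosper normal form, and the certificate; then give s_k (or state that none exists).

Step 1: r(k) = (k + 3)*(23*k - 3*(k + 1)**2 + 32)/((k + 7)*(-3*k**2 + 23*k + 9)).
So A=k + 3 and B=k + 7, with C=k**2 - 23*k/3 - 3.
Key eq: (k + 3)·f(k+1) = (k + 6)·f(k) + (k**2 - 23*k/3 - 3).
Bound: deg f ≤ 3.
Coefficient equations give f(k) = -k*(k**2 + 192*k - 13)/180.
Certificate R = B(k−1)f/C = -k*(k + 6)*(k**2 + 192*k - 13)/(60*(3*k**2 - 23*k - 9)) gives s_k = k*(k**2 + 192*k - 13)/(60*(k + 3)*(k + 4)*(k + 5)).
Verify: (-3*k**2 + 23*k + 9)/(k**4 + 18*k**3 + 119*k**2 + 342*k + 360) matches t_k.

s_k = k*(k**2 + 192*k - 13)/(60*(k + 3)*(k + 4)*(k + 5))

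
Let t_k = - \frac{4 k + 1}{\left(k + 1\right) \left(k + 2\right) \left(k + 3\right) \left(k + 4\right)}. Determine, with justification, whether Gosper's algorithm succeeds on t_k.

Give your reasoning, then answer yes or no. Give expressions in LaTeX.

Yes. s_k = \frac{k \left(- k^{2} - 6 k + 1\right)}{6 \left(k + 1\right) \left(k + 2\right) \left(k + 3\right)}.

Step 1: r(k) = (k + 1)*(4*k + 5)/((k + 5)*(4*k + 1)).
Factor: A=k + 1; B=k + 5; C=k + 1/4.
Set up (k + 1)·f(k+1) − (k + 4)·f(k) − (k + 1/4) = 0.
From deg A=1, deg B=1, deg C=1: d=3.
Solve for f: f(k) = k*(k**2 + 6*k - 1)/24 (degree 3 ≤ 3).
Then R = B(k−1)f/C = k*(k + 4)*(k**2 + 6*k - 1)/(6*(4*k + 1)), so s_k = R(k)·t_k = k*(-k**2 - 6*k + 1)/(6*(k + 1)*(k + 2)*(k + 3)).
Verify: (-4*k - 1)/(k**4 + 10*k**3 + 35*k**2 + 50*k + 24) matches t_k.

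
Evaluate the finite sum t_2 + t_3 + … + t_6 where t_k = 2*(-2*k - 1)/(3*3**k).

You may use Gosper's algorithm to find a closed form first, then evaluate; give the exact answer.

Σ = -1442/2187

t_(k+1)/t_k = (2*k + 3)/(3*(2*k + 1)).
So A=1/3 and B=1, with C=k + 1/2.
f must satisfy (1/3)·f(k+1) − (1)·f(k) = k + 1/2.
deg f ≤ 1 (via 0,0,1).
Solve for f: f(k) = -3*(k + 1)/2 (degree 1 ≤ 1).
Certificate R = B(k−1)f/C = -3*(k + 1)/(2*k + 1) gives s_k = 2*(k + 1)/3**k.
s_(k+1) − s_k = 2*(-2*k - 1)/(3*3**k) = t_k.
Sum = s_(7) − s_(2); s_(7) = 16/2187, s_(2) = 2/3 ⇒ -1442/2187.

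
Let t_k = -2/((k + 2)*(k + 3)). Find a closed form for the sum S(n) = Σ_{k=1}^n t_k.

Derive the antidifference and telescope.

S(n) = -2*n/(3*n + 9)

Compute t_(k+1)/t_k: get (k + 2)/(k + 4).
A = k + 2, B = k + 4, C = 1.
Key eq: (k + 2)·f(k+1) = (k + 3)·f(k) + (1).
Bound: deg f ≤ 1.
Solving with deg f ≤ 1: f(k) = k/2.
Get s_k = R·t_k = -k/(k + 2) with R(k) = B(k−1)f(k)/C(k) = k*(k + 3)/2.
Check: Δs_k = -2/(k**2 + 5*k + 6). ✓
Telescope: S(n) = s_(n+1) − s_(1) = (-n - 1)/(n + 3) − (-1/3) = -2*n/(3*n + 9).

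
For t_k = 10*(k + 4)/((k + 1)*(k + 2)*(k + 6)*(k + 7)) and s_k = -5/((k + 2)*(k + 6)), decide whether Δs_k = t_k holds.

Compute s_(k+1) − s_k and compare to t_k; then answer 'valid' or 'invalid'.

Invalid: residual 15*(-k - 5)/(k**5 + 19*k**4 + 131*k**3 + 401*k**2 + 540*k + 252) ≠ 0.

s_(k+1) = -5/((k + 3)*(k + 7))
s_(k+1) − s_k = 5*(2*k + 9)/(k**4 + 18*k**3 + 113*k**2 + 288*k + 252)
(s_(k+1) − s_k) − t_k = 15*(-k - 5)/(k**5 + 19*k**4 + 131*k**3 + 401*k**2 + 540*k + 252)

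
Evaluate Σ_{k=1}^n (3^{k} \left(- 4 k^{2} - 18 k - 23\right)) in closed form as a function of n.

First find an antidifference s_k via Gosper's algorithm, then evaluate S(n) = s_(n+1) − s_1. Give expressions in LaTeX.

Step 1: r(k) = 3*(4*k**2 + 26*k + 45)/(4*k**2 + 18*k + 23).
Normal form (A,B,C) = (3, 1, k**2 + 9*k/2 + 23/4).
Key eq: (3)·f(k+1) = (1)·f(k) + (k**2 + 9*k/2 + 23/4).
d = 2 from the (0,0,2) case.
Solve for f: f(k) = (2*k**2 + 3*k + 4)/4 (degree 2 ≤ 2).
R(k) = B(k−1)·f(k)/C(k) = (2*k**2 + 3*k + 4)/(4*k**2 + 18*k + 23); s_k = R·t_k = 3**k*(-2*k**2 - 3*k - 4).
Δs = 3**k*(-4*k**2 - 18*k - 23), as required.
Telescope: S(n) = s_(n+1) − s_(1) = 3**(n + 1)*(-2*n**2 - 7*n - 9) − (-27) = -6*3**n*n**2 - 21*3**n*n - 27*3**n + 27.

S(n) = - 6 \cdot 3^{n} n^{2} - 21 \cdot 3^{n} n - 27 \cdot 3^{n} + 27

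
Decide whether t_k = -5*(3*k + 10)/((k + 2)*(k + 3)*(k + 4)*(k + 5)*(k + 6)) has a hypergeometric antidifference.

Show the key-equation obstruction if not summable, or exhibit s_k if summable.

r(k) = (k + 2)*(3*k + 13)/((k + 7)*(3*k + 10)) after simplifying.
Normal form (A,B,C) = (k + 2, k + 7, k + 10/3).
f must satisfy (k + 2)·f(k+1) − (k + 6)·f(k) = k + 10/3.
d = 4 from the (1,1,1) case.
Solve for f: f(k) = k*(k + 3)*(k**2 + 11*k + 38)/120 (degree 4 ≤ 4).
R(k) = B(k−1)·f(k)/C(k) = k*(k + 3)*(k + 6)*(k**2 + 11*k + 38)/(40*(3*k + 10)); s_k = R·t_k = k*(-k**2 - 11*k - 38)/(8*(k**3 + 11*k**2 + 38*k + 40)).
Verify: 5*(-3*k - 10)/(k**5 + 20*k**4 + 155*k**3 + 580*k**2 + 1044*k + 720) matches t_k.

Yes. s_k = k*(-k**2 - 11*k - 38)/(8*(k**3 + 11*k**2 + 38*k + 40)).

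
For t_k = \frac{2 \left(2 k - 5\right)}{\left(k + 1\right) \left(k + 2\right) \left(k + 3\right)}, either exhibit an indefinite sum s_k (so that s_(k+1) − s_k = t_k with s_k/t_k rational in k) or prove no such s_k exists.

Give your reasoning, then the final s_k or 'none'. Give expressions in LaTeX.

s_k = \frac{k \left(- 3 k - 17\right)}{2 \left(k + 1\right) \left(k + 2\right)}

Ratio r(k) = (k + 1)*(2*k - 3)/((k + 4)*(2*k - 5)).
Factor: A=k + 1; B=k + 4; C=k - 5/2.
Need (k + 1)·f(k+1) − (k + 3)·f(k) = k - 5/2.
deg f ≤ 2 (via 1,1,1).
Match coefficients ⇒ f(k) = -k*(3*k + 17)/8.
Get s_k = R·t_k = k*(-3*k - 17)/(2*(k + 1)*(k + 2)) with R(k) = B(k−1)f(k)/C(k) = -k*(k + 3)*(3*k + 17)/(4*(2*k - 5)).
Check: Δs_k = 2*(2*k - 5)/(k**3 + 6*k**2 + 11*k + 6). ✓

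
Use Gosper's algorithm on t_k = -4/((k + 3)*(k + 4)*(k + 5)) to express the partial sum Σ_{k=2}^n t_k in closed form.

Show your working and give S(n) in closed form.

S(n) = (-n**2 - 9*n + 10)/(15*(n**2 + 9*n + 20))

Compute t_(k+1)/t_k: get (k + 3)/(k + 6).
Take A(k)=k + 3, B(k)=k + 6, C(k)=1.
Solve (k + 3)·f(k+1) − (k + 5)·f(k) = 1.
Degrees (1,1,0) ⇒ d ≤ 2.
Coefficient equations give f(k) = k*(k + 7)/24.
So s_k = (B(k−1)f/C)·t_k = (k*(k + 5)*(k + 7)/24)·t_k = k*(-k - 7)/(6*(k + 3)*(k + 4)).
Δs = -4/(k**3 + 12*k**2 + 47*k + 60), as required.
Σ_(k=2)^n t_k = s_(n+1) − s_(2) = ((-n**2 - 9*n - 8)/(6*(n**2 + 9*n + 20))) − (-1/10), i.e. (-n**2 - 9*n + 10)/(15*(n**2 + 9*n + 20)).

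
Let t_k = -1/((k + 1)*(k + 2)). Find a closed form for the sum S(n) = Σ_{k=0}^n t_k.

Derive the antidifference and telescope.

S(n) = (-n - 1)/(n + 2)

The ratio is (k + 1)/(k + 3).
Gosper form: A/B · C(k+1)/C(k) with A=k + 1, B=k + 3, C=1.
Solve (k + 1)·f(k+1) − (k + 2)·f(k) = 1.
Bound: deg f ≤ 1.
Match coefficients ⇒ f(k) = k.
Certificate R = B(k−1)f/C = k*(k + 2) gives s_k = -k/(k + 1).
Δs = -1/(k**2 + 3*k + 2), as required.
Σ_(k=0)^n t_k = s_(n+1) − s_(0) = ((-n - 1)/(n + 2)) − (0), i.e. (-n - 1)/(n + 2).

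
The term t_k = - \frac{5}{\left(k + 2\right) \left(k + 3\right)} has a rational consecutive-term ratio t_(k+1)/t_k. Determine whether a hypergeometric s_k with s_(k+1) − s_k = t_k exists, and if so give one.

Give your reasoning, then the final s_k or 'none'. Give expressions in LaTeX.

s_k = - \frac{5 k}{2 k + 4}

Step 1: r(k) = (k + 2)/(k + 4).
Gosper form: A/B · C(k+1)/C(k) with A=k + 2, B=k + 4, C=1.
f must satisfy (k + 2)·f(k+1) − (k + 3)·f(k) = 1.
d = 1 from the (1,1,0) case.
A polynomial solution: f(k) = k/2.
Then R = B(k−1)f/C = k*(k + 3)/2, so s_k = R(k)·t_k = -5*k/(2*k + 4).
Verify: -5/(k**2 + 5*k + 6) matches t_k.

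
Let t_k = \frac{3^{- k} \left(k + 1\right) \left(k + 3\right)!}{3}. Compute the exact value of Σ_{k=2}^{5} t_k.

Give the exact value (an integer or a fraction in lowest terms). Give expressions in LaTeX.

Σ = 4360/9

t_(k+1)/t_k = (k + 2)*(k + 4)/(3*(k + 1)).
A = k/3 + 4/3, B = 1, C = k + 1.
Set up (k/3 + 4/3)·f(k+1) − (1)·f(k) − (k + 1) = 0.
Degrees (1,0,1) ⇒ d ≤ 0.
Coefficient equations give f(k) = 3.
Then R = B(k−1)f/C = 3/(k + 1), so s_k = R(k)·t_k = factorial(k + 3)/3**k.
Verify: (k + 1)*factorial(k + 3)/(3*3**k) matches t_k.
Telescoping: Σ = s_(6) − s_(2) = 4480/9 − (40/3) = 4360/9.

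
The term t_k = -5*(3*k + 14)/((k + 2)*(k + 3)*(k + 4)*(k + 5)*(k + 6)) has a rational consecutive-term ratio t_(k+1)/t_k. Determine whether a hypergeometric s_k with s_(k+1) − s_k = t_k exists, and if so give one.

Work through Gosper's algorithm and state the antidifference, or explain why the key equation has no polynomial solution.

Step 1: r(k) = (k + 2)*(3*k + 17)/((k + 7)*(3*k + 14)).
Normal form (A,B,C) = (k + 2, k + 7, k + 14/3).
Solve (k + 2)·f(k+1) − (k + 6)·f(k) = k + 14/3.
Degrees (1,1,1) ⇒ d ≤ 4.
Coefficient equations give f(k) = k*(k + 4)*(k**2 + 10*k + 31)/90.
Get s_k = R·t_k = k*(-k**2 - 10*k - 31)/(6*(k**3 + 10*k**2 + 31*k + 30)) with R(k) = B(k−1)f(k)/C(k) = k*(k + 4)*(k + 6)*(k**2 + 10*k + 31)/(30*(3*k + 14)).
Verify: 5*(-3*k - 14)/(k**5 + 20*k**4 + 155*k**3 + 580*k**2 + 1044*k + 720) matches t_k.

s_k = k*(-k**2 - 10*k - 31)/(6*(k**3 + 10*k**2 + 31*k + 30))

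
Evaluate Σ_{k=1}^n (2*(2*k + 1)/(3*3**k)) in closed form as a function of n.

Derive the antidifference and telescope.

S(n) = 2*3**(-n - 1)*(2*3**n - n - 2)

t_(k+1)/t_k = (2*k + 3)/(3*(2*k + 1)).
So A=1/3 and B=1, with C=k + 1/2.
f must satisfy (1/3)·f(k+1) − (1)·f(k) = k + 1/2.
Degrees (0,0,1) ⇒ d ≤ 1.
Solve for f: f(k) = -3*(k + 1)/2 (degree 1 ≤ 1).
R(k) = B(k−1)·f(k)/C(k) = -3*(k + 1)/(2*k + 1); s_k = R·t_k = 2*(-k - 1)/3**k.
Δs = 2*(2*k + 1)/(3*3**k), as required.
Telescope: S(n) = s_(n+1) − s_(1) = 2*3**(-n - 1)*(-n - 2) − (-4/3) = 2*3**(-n - 1)*(2*3**n - n - 2).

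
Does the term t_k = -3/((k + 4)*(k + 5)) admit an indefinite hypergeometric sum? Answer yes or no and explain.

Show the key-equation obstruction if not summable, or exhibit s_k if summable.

Yes. s_k = -3*k/(4*k + 16).

Step 1: r(k) = (k + 4)/(k + 6).
A = k + 4, B = k + 6, C = 1.
f must satisfy (k + 4)·f(k+1) − (k + 5)·f(k) = 1.
deg f ≤ 1 (via 1,1,0).
Solving with deg f ≤ 1: f(k) = k/4.
Certificate R = B(k−1)f/C = k*(k + 5)/4 gives s_k = -3*k/(4*k + 16).
Check: Δs_k = -3/(k**2 + 9*k + 20). ✓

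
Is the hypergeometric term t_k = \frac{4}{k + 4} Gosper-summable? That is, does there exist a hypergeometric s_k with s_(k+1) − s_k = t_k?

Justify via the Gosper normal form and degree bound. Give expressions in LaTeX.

Step 1: r(k) = (k + 4)/(k + 5).
Normal form (A,B,C) = (k + 4, k + 5, 1).
Need (k + 4)·f(k+1) − (k + 4)·f(k) = 1.
Degrees (1,1,0) ⇒ d ≤ 0.
Generic f = c0 gives residual -1; -1 = 0 cannot hold, so t_k is not Gosper-summable.

No — key equation has no polynomial f.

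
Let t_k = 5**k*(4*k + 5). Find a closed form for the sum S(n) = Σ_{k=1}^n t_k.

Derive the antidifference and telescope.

S(n) = 5*5**n*n + 5*5**n - 5

The ratio is 5*(4*k + 9)/(4*k + 5).
Take A(k)=5, B(k)=1, C(k)=k + 5/4.
Key eq: (5)·f(k+1) = (1)·f(k) + (k + 5/4).
Bound: deg f ≤ 1.
Solve for f: f(k) = k/4 (degree 1 ≤ 1).
Get s_k = R·t_k = 5**k*k with R(k) = B(k−1)f(k)/C(k) = k/(4*k + 5).
Verify: 5**k*(4*k + 5) matches t_k.
Evaluate: s_(n+1) = 5**(n + 1)*(n + 1); subtract s_(1) = 5 ⇒ S(n) = 5*5**n*n + 5*5**n - 5.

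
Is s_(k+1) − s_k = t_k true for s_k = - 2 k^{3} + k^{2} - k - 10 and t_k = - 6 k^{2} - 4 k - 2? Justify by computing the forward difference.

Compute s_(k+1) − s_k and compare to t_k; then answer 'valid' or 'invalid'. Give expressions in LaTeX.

s_(k+1) = -k - 2*(k + 1)**3 + (k + 1)**2 - 11
s_(k+1) − s_k = -6*k**2 - 4*k - 2
(s_(k+1) − s_k) − t_k = 0

valid; difference matches t_k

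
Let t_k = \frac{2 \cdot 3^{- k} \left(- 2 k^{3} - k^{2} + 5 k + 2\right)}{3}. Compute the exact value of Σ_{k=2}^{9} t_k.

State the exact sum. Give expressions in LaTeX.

Σ = -246896/59049

The ratio is (2*k**3 + 7*k**2 + 3*k - 4)/(3*(2*k**3 + k**2 - 5*k - 2)).
Gosper form: A/B · C(k+1)/C(k) with A=1/3, B=1, C=k**3 + k**2/2 - 5*k/2 - 1.
Key eq: (1/3)·f(k+1) = (1)·f(k) + (k**3 + k**2/2 - 5*k/2 - 1).
From deg A=0, deg B=0, deg C=3: d=3.
Solving with deg f ≤ 3: f(k) = -3*(k**3 + 2*k**2 + k + 1)/2.
Get s_k = R·t_k = 2*(k**3 + 2*k**2 + k + 1)/3**k with R(k) = B(k−1)f(k)/C(k) = -3*(k**3 + 2*k**2 + k + 1)/(2*k**3 + k**2 - 5*k - 2).
Verify: 2*(-2*k**3 - k**2 + 5*k + 2)/(3*3**k) matches t_k.
Evaluate s at k=10 and k=2: 2422/59049 and 38/9; difference -246896/59049.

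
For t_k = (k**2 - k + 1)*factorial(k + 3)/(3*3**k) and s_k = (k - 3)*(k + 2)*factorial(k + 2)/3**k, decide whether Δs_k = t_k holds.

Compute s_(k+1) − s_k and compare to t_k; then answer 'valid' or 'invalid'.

s_(k+1) = (k - 2)*(k + 3)*factorial(k + 3)/(3*3**k)
s_(k+1) − s_k = k**2*(k + 1)*factorial(k + 2)/(3*3**k)
(s_(k+1) − s_k) − t_k = -(k**2 - 2*k + 3)*factorial(k + 2)/(3*3**k)

Invalid: residual -(k**2 - 2*k + 3)*factorial(k + 2)/(3*3**k) ≠ 0.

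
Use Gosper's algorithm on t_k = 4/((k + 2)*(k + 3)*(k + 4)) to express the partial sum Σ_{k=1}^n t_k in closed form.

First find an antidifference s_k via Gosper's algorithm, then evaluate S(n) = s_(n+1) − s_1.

Step 1: r(k) = (k + 2)/(k + 5).
A = k + 2, B = k + 5, C = 1.
Need (k + 2)·f(k+1) − (k + 4)·f(k) = 1.
From deg A=1, deg B=1, deg C=0: d=2.
A polynomial solution: f(k) = k*(k + 5)/12.
So s_k = (B(k−1)f/C)·t_k = (k*(k + 4)*(k + 5)/12)·t_k = k*(k + 5)/(3*(k + 2)*(k + 3)).
Check: Δs_k = 4/(k**3 + 9*k**2 + 26*k + 24). ✓
Σ_(k=1)^n t_k = s_(n+1) − s_(1) = ((n**2 + 7*n + 6)/(3*(n**2 + 7*n + 12))) − (1/6), i.e. n*(n + 7)/(6*(n**2 + 7*n + 12)).

S(n) = n*(n + 7)/(6*(n**2 + 7*n + 12))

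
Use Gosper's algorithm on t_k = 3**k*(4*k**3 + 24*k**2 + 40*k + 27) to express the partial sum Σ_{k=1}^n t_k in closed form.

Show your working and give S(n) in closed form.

The ratio is 3*(4*k**3 + 36*k**2 + 100*k + 95)/(4*k**3 + 24*k**2 + 40*k + 27).
Take A(k)=3, B(k)=1, C(k)=k**3 + 6*k**2 + 10*k + 27/4.
Key eq: (3)·f(k+1) = (1)·f(k) + (k**3 + 6*k**2 + 10*k + 27/4).
deg f ≤ 3 (via 0,0,3).
Match coefficients ⇒ f(k) = (2*k + 3)*(k**2 + 1)/4.
Get s_k = R·t_k = 3**k*(2*k**3 + 3*k**2 + 2*k + 3) with R(k) = B(k−1)f(k)/C(k) = (2*k + 3)*(k**2 + 1)/(4*k**3 + 24*k**2 + 40*k + 27).
Δs = 3**k*(4*k**3 + 24*k**2 + 40*k + 27), as required.
Evaluate: s_(n+1) = 3**(n + 1)*(2*n**3 + 9*n**2 + 14*n + 10); subtract s_(1) = 30 ⇒ S(n) = 6*3**n*n**3 + 27*3**n*n**2 + 42*3**n*n + 30*3**n - 30.

S(n) = 6*3**n*n**3 + 27*3**n*n**2 + 42*3**n*n + 30*3**n - 30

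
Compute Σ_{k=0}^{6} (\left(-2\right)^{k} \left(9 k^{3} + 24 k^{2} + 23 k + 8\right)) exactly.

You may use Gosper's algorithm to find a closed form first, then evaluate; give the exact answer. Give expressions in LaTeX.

Ratio r(k) = 2*(-9*k**3 - 51*k**2 - 98*k - 64)/(9*k**3 + 24*k**2 + 23*k + 8).
Normal form (A,B,C) = (-2, 1, k**3 + 8*k**2/3 + 23*k/9 + 8/9).
Need (-2)·f(k+1) − (1)·f(k) = k**3 + 8*k**2/3 + 23*k/9 + 8/9.
deg f ≤ 3 (via 0,0,3).
Solving with deg f ≤ 3: f(k) = -k*(k + 1)*(3*k - 1)/9.
Certificate R = B(k−1)f/C = -k*(3*k - 1)/(9*k**2 + 15*k + 8) gives s_k = (-2)**k*k*(-3*k**2 - 2*k + 1).
Verify: (-2)**k*(9*k**3 + 24*k**2 + 23*k + 8) matches t_k.
Σ_(k=0)^(6) t_k = s_(7) − s_(0) = 143360 − (0) = 143360.

Σ = 143360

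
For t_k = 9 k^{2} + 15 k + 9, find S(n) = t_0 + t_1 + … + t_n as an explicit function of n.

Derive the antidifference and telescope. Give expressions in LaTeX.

t_(k+1)/t_k = (3*k**2 + 11*k + 11)/(3*k**2 + 5*k + 3).
Take A(k)=1, B(k)=1, C(k)=k**2 + 5*k/3 + 1.
Solve (1)·f(k+1) − (1)·f(k) = k**2 + 5*k/3 + 1.
d = 3 from the (0,0,2) case.
Coefficient equations give f(k) = k*(k**2 + k + 1)/3.
Then R = B(k−1)f/C = k*(k**2 + k + 1)/(3*k**2 + 5*k + 3), so s_k = R(k)·t_k = 3*k*(k**2 + k + 1).
s_(k+1) − s_k = 9*k**2 + 15*k + 9 = t_k.
Evaluate: s_(n+1) = 3*n**3 + 12*n**2 + 18*n + 9; subtract s_(0) = 0 ⇒ S(n) = 3*n**3 + 12*n**2 + 18*n + 9.

S(n) = 3 n^{3} + 12 n^{2} + 18 n + 9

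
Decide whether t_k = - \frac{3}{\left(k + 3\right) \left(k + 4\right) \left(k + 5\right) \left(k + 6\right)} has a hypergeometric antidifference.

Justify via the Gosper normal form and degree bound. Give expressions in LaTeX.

t_(k+1)/t_k = (k + 3)/(k + 7).
Take A(k)=k + 3, B(k)=k + 7, C(k)=1.
Need (k + 3)·f(k+1) − (k + 6)·f(k) = 1.
From deg A=1, deg B=1, deg C=0: d=3.
Match coefficients ⇒ f(k) = k*(k**2 + 12*k + 47)/180.
So s_k = (B(k−1)f/C)·t_k = (k*(k + 6)*(k**2 + 12*k + 47)/180)·t_k = k*(-k**2 - 12*k - 47)/(60*(k + 3)*(k + 4)*(k + 5)).
Δs = -3/(k**4 + 18*k**3 + 119*k**2 + 342*k + 360), as required.

Yes. s_k = \frac{k \left(- k^{2} - 12 k - 47\right)}{60 \left(k + 3\right) \left(k + 4\right) \left(k + 5\right)}.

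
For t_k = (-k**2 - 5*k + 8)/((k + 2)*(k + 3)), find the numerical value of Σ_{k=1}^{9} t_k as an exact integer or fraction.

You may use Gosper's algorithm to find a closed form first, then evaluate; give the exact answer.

t_(k+1)/t_k = (k + 2)*(5*k + (k + 1)**2 - 3)/((k + 4)*(k**2 + 5*k - 8)).
Gosper form: A/B · C(k+1)/C(k) with A=k + 2, B=k + 4, C=k**2 + 5*k - 8.
Need (k + 2)·f(k+1) − (k + 3)·f(k) = k**2 + 5*k - 8.
d = 2 from the (1,1,2) case.
A polynomial solution: f(k) = k*(k - 5).
R(k) = B(k−1)·f(k)/C(k) = k*(k - 5)*(k + 3)/(k**2 + 5*k - 8); s_k = R·t_k = k*(5 - k)/(k + 2).
Δs = (-k**2 - 5*k + 8)/(k**2 + 5*k + 6), as required.
Sum = s_(10) − s_(1); s_(10) = -25/6, s_(1) = 4/3 ⇒ -11/2.

Σ = -11/2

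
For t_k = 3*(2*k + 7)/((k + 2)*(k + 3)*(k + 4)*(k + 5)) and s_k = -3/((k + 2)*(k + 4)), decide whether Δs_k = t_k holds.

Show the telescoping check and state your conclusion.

s_(k+1) = -3/((k + 3)*(k + 5))
s_(k+1) − s_k = 3*(2*k + 7)/(k**4 + 14*k**3 + 71*k**2 + 154*k + 120)
(s_(k+1) − s_k) − t_k = 0

Valid: the claim telescopes to t_k.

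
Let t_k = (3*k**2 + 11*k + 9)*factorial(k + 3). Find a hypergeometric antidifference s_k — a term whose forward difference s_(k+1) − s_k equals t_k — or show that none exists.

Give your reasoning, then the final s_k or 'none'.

r(k) = (k + 4)*(11*k + 3*(k + 1)**2 + 20)/(3*k**2 + 11*k + 9) after simplifying.
Gosper form: A/B · C(k+1)/C(k) with A=k + 4, B=1, C=k**2 + 11*k/3 + 3.
Key eq: (k + 4)·f(k+1) = (1)·f(k) + (k**2 + 11*k/3 + 3).
d = 1 from the (1,0,2) case.
Solve for f: f(k) = (3*k - 1)/3 (degree 1 ≤ 1).
Then R = B(k−1)f/C = (3*k - 1)/(3*k**2 + 11*k + 9), so s_k = R(k)·t_k = (3*k - 1)*factorial(k + 3).
s_(k+1) − s_k = (3*k**2 + 11*k + 9)*factorial(k + 3) = t_k.

s_k = (3*k - 1)*factorial(k + 3)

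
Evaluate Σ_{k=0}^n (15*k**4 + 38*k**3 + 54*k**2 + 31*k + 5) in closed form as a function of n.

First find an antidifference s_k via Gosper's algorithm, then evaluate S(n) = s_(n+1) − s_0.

Ratio r(k) = (15*k**4 + 98*k**3 + 258*k**2 + 313*k + 143)/(15*k**4 + 38*k**3 + 54*k**2 + 31*k + 5).
A = 1, B = 1, C = k**4 + 38*k**3/15 + 18*k**2/5 + 31*k/15 + 1/3.
Key eq: (1)·f(k+1) = (1)·f(k) + (k**4 + 38*k**3/15 + 18*k**2/5 + 31*k/15 + 1/3).
Bound: deg f ≤ 5.
Solve for f: f(k) = k*(3*k**4 + 2*k**3 + 4*k**2 - 2*k - 2)/15 (degree 5 ≤ 5).
Then R = B(k−1)f/C = k*(3*k**4 + 2*k**3 + 4*k**2 - 2*k - 2)/(15*k**4 + 38*k**3 + 54*k**2 + 31*k + 5), so s_k = R(k)·t_k = k*(3*k**4 + 2*k**3 + 4*k**2 - 2*k - 2).
s_(k+1) − s_k = 15*k**4 + 38*k**3 + 54*k**2 + 31*k + 5 = t_k.
Telescope: S(n) = s_(n+1) − s_(0) = 3*n**5 + 17*n**4 + 42*n**3 + 52*n**2 + 29*n + 5 − (0) = 3*n**5 + 17*n**4 + 42*n**3 + 52*n**2 + 29*n + 5.

S(n) = 3*n**5 + 17*n**4 + 42*n**3 + 52*n**2 + 29*n + 5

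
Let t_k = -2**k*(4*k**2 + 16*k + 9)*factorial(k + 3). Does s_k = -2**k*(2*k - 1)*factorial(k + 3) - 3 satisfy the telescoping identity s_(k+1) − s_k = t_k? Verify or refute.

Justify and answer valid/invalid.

Valid: the claim telescopes to t_k.

s_(k+1) = -2**(k + 1)*(2*k + 1)*factorial(k + 4) - 3
s_(k+1) − s_k = -2**k*(4*k**2 + 16*k + 9)*factorial(k + 3)
(s_(k+1) − s_k) − t_k = 0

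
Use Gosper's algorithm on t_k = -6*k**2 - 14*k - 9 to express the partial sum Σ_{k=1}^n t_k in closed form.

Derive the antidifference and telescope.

Compute t_(k+1)/t_k: get (6*k**2 + 26*k + 29)/(6*k**2 + 14*k + 9).
Normal form (A,B,C) = (1, 1, k**2 + 7*k/3 + 3/2).
f must satisfy (1)·f(k+1) − (1)·f(k) = k**2 + 7*k/3 + 3/2.
Degrees (0,0,2) ⇒ d ≤ 3.
Coefficient equations give f(k) = k*(2*k**2 + 4*k + 3)/6.
Get s_k = R·t_k = k*(-2*k**2 - 4*k - 3) with R(k) = B(k−1)f(k)/C(k) = k*(2*k**2 + 4*k + 3)/(6*k**2 + 14*k + 9).
Check: Δs_k = -6*k**2 - 14*k - 9. ✓
Telescope: S(n) = s_(n+1) − s_(1) = -2*n**3 - 10*n**2 - 17*n - 9 − (-9) = n*(-2*n**2 - 10*n - 17).

S(n) = n*(-2*n**2 - 10*n - 17)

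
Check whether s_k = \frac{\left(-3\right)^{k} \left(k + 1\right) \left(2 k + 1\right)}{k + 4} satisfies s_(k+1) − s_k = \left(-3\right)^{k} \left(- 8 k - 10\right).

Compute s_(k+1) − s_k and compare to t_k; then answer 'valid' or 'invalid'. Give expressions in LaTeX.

s_(k+1) = (-3)**(k + 1)*(k + 2)*(2*k + 3)/(k + 5)
s_(k+1) − s_k = (-3)**k*(-8*k**3 - 58*k**2 - 118*k - 77)/(k**2 + 9*k + 20)
(s_(k+1) − s_k) − t_k = 3*(-3)**k*(8*k**2 + 44*k + 41)/(k**2 + 9*k + 20)

Invalid: residual \frac{3 \left(-3\right)^{k} \left(8 k^{2} + 44 k + 41\right)}{k^{2} + 9 k + 20} ≠ 0.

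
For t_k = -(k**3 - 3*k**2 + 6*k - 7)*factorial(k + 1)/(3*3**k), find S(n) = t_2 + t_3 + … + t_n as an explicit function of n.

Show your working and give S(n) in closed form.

Compute t_(k+1)/t_k: get (k**4/3 + 2*k**3/3 + k**2 + k - 2)/(k**3 - 3*k**2 + 6*k - 7).
So A=k/3 + 2/3 and B=1, with C=k**3 - 3*k**2 + 6*k - 7.
Set up (k/3 + 2/3)·f(k+1) − (1)·f(k) − (k**3 - 3*k**2 + 6*k - 7) = 0.
d = 2 from the (1,0,3) case.
Solving with deg f ≤ 2: f(k) = 3*(k**2 - 4*k + 1).
R(k) = B(k−1)·f(k)/C(k) = 3*(k**2 - 4*k + 1)/(k**3 - 3*k**2 + 6*k - 7); s_k = R·t_k = -(k**2 - 4*k + 1)*factorial(k + 1)/3**k.
Δs = -(k**3 - 3*k**2 + 6*k - 7)*factorial(k + 1)/(3*3**k), as required.
Telescope: S(n) = s_(n+1) − s_(2) = 3**(-n - 1)*(-n**2 + 2*n + 2)*factorial(n + 2) − (2) = (-6*3**n - n**4*factorial(n) - n**3*factorial(n) + 6*n**2*factorial(n) + 10*n*factorial(n) + 4*factorial(n))/(3*3**n).

S(n) = (-6*3**n - n**4*factorial(n) - n**3*factorial(n) + 6*n**2*factorial(n) + 10*n*factorial(n) + 4*factorial(n))/(3*3**n)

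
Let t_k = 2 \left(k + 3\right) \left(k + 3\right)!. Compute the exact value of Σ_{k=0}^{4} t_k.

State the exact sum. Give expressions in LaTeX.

Σ = 80628

Compute t_(k+1)/t_k: get (k + 4)**2/(k + 3).
Gosper form: A/B · C(k+1)/C(k) with A=k + 4, B=1, C=k + 3.
Key eq: (k + 4)·f(k+1) = (1)·f(k) + (k + 3).
Degrees (1,0,1) ⇒ d ≤ 0.
Coefficient equations give f(k) = 1.
So s_k = (B(k−1)f/C)·t_k = (1/(k + 3))·t_k = 2*factorial(k + 3).
Check: Δs_k = 2*(k + 3)*factorial(k + 3). ✓
Telescoping: Σ = s_(5) − s_(0) = 80640 − (12) = 80628.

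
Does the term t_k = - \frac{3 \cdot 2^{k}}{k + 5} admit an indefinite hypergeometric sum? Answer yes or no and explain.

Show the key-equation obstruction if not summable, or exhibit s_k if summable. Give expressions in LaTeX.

No — negative degree bound, so no certificate f.

The ratio is 2*(k + 5)/(k + 6).
Factor: A=2*k + 10; B=k + 6; C=1.
Set up (2*k + 10)·f(k+1) − (k + 5)·f(k) − (1) = 0.
From deg A=1, deg B=1, deg C=0: d=-1.
Negative degree bound (-1): no f exists, t_k not Gosper-summable.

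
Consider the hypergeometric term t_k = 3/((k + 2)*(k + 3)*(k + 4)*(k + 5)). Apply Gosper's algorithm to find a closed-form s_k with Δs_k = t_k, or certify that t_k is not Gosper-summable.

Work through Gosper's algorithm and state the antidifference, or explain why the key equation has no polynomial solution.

s_k = k*(k**2 + 9*k + 26)/(24*(k + 2)*(k + 3)*(k + 4))

Ratio r(k) = (k + 2)/(k + 6).
A = k + 2, B = k + 6, C = 1.
f must satisfy (k + 2)·f(k+1) − (k + 5)·f(k) = 1.
deg f ≤ 3 (via 1,1,0).
A polynomial solution: f(k) = k*(k**2 + 9*k + 26)/72.
So s_k = (B(k−1)f/C)·t_k = (k*(k + 5)*(k**2 + 9*k + 26)/72)·t_k = k*(k**2 + 9*k + 26)/(24*(k + 2)*(k + 3)*(k + 4)).
Δs = 3/(k**4 + 14*k**3 + 71*k**2 + 154*k + 120), as required.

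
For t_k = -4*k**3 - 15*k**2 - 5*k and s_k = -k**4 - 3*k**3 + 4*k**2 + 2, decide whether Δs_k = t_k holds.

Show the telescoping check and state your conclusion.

s_(k+1) = -k**4 - 7*k**3 - 11*k**2 - 5*k + 2
s_(k+1) − s_k = k*(-4*k**2 - 15*k - 5)
(s_(k+1) − s_k) − t_k = 0

Valid: the claim telescopes to t_k.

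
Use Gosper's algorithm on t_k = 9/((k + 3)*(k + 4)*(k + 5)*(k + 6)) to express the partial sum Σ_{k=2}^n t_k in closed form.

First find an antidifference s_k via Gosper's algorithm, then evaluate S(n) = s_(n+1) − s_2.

The ratio is (k + 3)/(k + 7).
A = k + 3, B = k + 7, C = 1.
Need (k + 3)·f(k+1) − (k + 6)·f(k) = 1.
d = 3 from the (1,1,0) case.
Match coefficients ⇒ f(k) = k*(k**2 + 12*k + 47)/180.
R(k) = B(k−1)·f(k)/C(k) = k*(k + 6)*(k**2 + 12*k + 47)/180; s_k = R·t_k = k*(k**2 + 12*k + 47)/(20*(k + 3)*(k + 4)*(k + 5)).
Verify: 9/(k**4 + 18*k**3 + 119*k**2 + 342*k + 360) matches t_k.
s_(n+1) = (n**3 + 15*n**2 + 74*n + 60)/(20*(n**3 + 15*n**2 + 74*n + 120)) and s_(2) = 1/28, so S(n) = (n**3 + 15*n**2 + 74*n - 90)/(70*(n**3 + 15*n**2 + 74*n + 120)).

S(n) = (n**3 + 15*n**2 + 74*n - 90)/(70*(n**3 + 15*n**2 + 74*n + 120))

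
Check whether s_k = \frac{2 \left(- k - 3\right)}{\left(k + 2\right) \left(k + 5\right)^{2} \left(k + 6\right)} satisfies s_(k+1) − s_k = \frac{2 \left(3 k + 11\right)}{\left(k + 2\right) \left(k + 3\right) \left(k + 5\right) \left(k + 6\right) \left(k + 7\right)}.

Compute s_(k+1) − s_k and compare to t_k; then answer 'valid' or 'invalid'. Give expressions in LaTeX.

s_(k+1) = 2*(-k - 4)/((k + 3)*(k + 6)**2*(k + 7))
s_(k+1) − s_k = 2*(-(k + 2)*(k + 4)*(k + 5)**2 + (k + 3)**2*(k + 6)*(k + 7))/((k + 2)*(k + 3)*(k + 5)**2*(k + 6)**2*(k + 7))
(s_(k+1) − s_k) − t_k = 16*(-k**2 - 9*k - 19)/(k**7 + 34*k**6 + 486*k**5 + 3776*k**4 + 17165*k**3 + 45462*k**2 + 64620*k + 37800)

Invalid: residual \frac{16 \left(- k^{2} - 9 k - 19\right)}{k^{7} + 34 k^{6} + 486 k^{5} + 3776 k^{4} + 17165 k^{3} + 45462 k^{2} + 64620 k + 37800} ≠ 0.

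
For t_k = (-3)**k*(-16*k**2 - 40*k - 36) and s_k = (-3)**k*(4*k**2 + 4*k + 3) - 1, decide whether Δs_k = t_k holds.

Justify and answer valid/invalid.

Valid — Δs_k = t_k.

s_(k+1) = (-3)**(k + 1)*(4*k + 4*(k + 1)**2 + 7) - 1
s_(k+1) − s_k = (-3)**k*(-16*k**2 - 40*k - 36)
(s_(k+1) − s_k) − t_k = 0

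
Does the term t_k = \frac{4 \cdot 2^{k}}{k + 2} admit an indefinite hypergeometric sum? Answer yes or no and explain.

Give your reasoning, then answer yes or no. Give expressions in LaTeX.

No — key equation has no polynomial f.

t_(k+1)/t_k = 2*(k + 2)/(k + 3).
Gosper form: A/B · C(k+1)/C(k) with A=2*k + 4, B=k + 3, C=1.
Solve (2*k + 4)·f(k+1) − (k + 2)·f(k) = 1.
Bound: deg f ≤ -1.
deg f ≤ -1 is impossible — no certificate.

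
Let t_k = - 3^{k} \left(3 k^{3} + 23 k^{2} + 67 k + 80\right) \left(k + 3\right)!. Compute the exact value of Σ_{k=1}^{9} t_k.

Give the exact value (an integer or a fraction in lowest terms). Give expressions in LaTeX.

Σ = -45594719551180296

Compute t_(k+1)/t_k: get 3*(3*k**4 + 44*k**3 + 250*k**2 + 661*k + 692)/(3*k**3 + 23*k**2 + 67*k + 80).
So A=3*k + 12 and B=1, with C=k**3 + 23*k**2/3 + 67*k/3 + 80/3.
Need (3*k + 12)·f(k+1) − (1)·f(k) = k**3 + 23*k**2/3 + 67*k/3 + 80/3.
d = 2 from the (1,0,3) case.
Solving with deg f ≤ 2: f(k) = (k**2 + 2*k + 4)/3.
So s_k = (B(k−1)f/C)·t_k = ((k**2 + 2*k + 4)/(3*k**3 + 23*k**2 + 67*k + 80))·t_k = -3**k*(k**2 + 2*k + 4)*factorial(k + 3).
Δs = -3**k*(3*k**3 + 23*k**2 + 67*k + 80)*factorial(k + 3), as required.
Σ_(k=1)^(9) t_k = s_(10) − s_(1) = -45594719551180800 − (-504) = -45594719551180296.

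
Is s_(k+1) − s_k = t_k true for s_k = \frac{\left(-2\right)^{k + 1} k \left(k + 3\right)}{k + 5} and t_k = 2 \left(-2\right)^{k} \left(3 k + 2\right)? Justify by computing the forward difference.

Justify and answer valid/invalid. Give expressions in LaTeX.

s_(k+1) = (-2)**(k + 2)*(k + 1)*(k + 4)/(k + 6)
s_(k+1) − s_k = 2*(-2)**k*(3*k**3 + 29*k**2 + 76*k + 40)/(k**2 + 11*k + 30)
(s_(k+1) − s_k) − t_k = (-2)**(k + 2)*(-3*k**2 - 18*k - 10)/(k**2 + 11*k + 30)

Invalid: residual \frac{\left(-2\right)^{k + 2} \left(- 3 k^{2} - 18 k - 10\right)}{k^{2} + 11 k + 30} ≠ 0.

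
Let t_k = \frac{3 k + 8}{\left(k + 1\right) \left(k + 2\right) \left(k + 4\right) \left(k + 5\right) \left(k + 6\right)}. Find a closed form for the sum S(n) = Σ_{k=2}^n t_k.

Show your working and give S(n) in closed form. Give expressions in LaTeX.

Compute t_(k+1)/t_k: get (k + 1)*(k + 4)*(3*k + 11)/((k + 3)*(k + 7)*(3*k + 8)).
So A=k + 1 and B=k + 7, with C=k**2 + 17*k/3 + 8.
Need (k + 1)·f(k+1) − (k + 6)·f(k) = k**2 + 17*k/3 + 8.
Bound: deg f ≤ 5.
Match coefficients ⇒ f(k) = k*(k + 2)*(k + 3)*(k**2 + 10*k + 29)/60.
Certificate R = B(k−1)f/C = k*(k + 2)*(k + 6)*(k**2 + 10*k + 29)/(20*(3*k + 8)) gives s_k = k*(k**2 + 10*k + 29)/(20*(k**3 + 10*k**2 + 29*k + 20)).
Verify: (3*k + 8)/(k**5 + 18*k**4 + 121*k**3 + 372*k**2 + 508*k + 240) matches t_k.
Evaluate: s_(n+1) = (n**3 + 13*n**2 + 52*n + 40)/(20*(n**3 + 13*n**2 + 52*n + 60)); subtract s_(2) = 53/1260 ⇒ S(n) = (n**3 + 13*n**2 + 52*n - 66)/(126*(n**3 + 13*n**2 + 52*n + 60)).

S(n) = \frac{n^{3} + 13 n^{2} + 52 n - 66}{126 \left(n^{3} + 13 n^{2} + 52 n + 60\right)}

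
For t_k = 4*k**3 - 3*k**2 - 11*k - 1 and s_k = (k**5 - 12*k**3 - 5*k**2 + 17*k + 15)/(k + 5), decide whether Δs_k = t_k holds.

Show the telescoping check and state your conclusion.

Invalid: residual 2*(-3*k**4 - 20*k**3 + 23*k**2 + 60*k + 10)/(k**2 + 11*k + 30) ≠ 0.

s_(k+1) = (17*k + (k + 1)**5 - 12*(k + 1)**3 - 5*(k + 1)**2 + 32)/(k + 6)
s_(k+1) − s_k = (4*k**5 + 35*k**4 + 36*k**3 - 166*k**2 - 221*k - 10)/(k**2 + 11*k + 30)
(s_(k+1) − s_k) − t_k = 2*(-3*k**4 - 20*k**3 + 23*k**2 + 60*k + 10)/(k**2 + 11*k + 30)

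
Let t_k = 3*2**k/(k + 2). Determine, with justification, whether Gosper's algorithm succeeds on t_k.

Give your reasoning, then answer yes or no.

No; the degree bound rules out any f.

Ratio r(k) = 2*(k + 2)/(k + 3).
So A=2*k + 4 and B=k + 3, with C=1.
Solve (2*k + 4)·f(k+1) − (k + 2)·f(k) = 1.
Degrees (1,1,0) ⇒ d ≤ -1.
Bound -1 < 0, so the key equation has no polynomial solution.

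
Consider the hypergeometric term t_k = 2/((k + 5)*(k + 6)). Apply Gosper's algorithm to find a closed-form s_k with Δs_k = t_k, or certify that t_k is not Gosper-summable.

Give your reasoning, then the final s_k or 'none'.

Compute t_(k+1)/t_k: get (k + 5)/(k + 7).
Factor: A=k + 5; B=k + 7; C=1.
Solve (k + 5)·f(k+1) − (k + 6)·f(k) = 1.
Bound: deg f ≤ 1.
Match coefficients ⇒ f(k) = k/5.
So s_k = (B(k−1)f/C)·t_k = (k*(k + 6)/5)·t_k = 2*k/(5*(k + 5)).
Δs = 2/(k**2 + 11*k + 30), as required.

s_k = 2*k/(5*(k + 5))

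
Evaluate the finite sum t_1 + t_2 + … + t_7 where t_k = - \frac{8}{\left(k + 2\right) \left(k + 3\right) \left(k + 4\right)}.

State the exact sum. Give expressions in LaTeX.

Σ = -49/165

Compute t_(k+1)/t_k: get (k + 2)/(k + 5).
Factor: A=k + 2; B=k + 5; C=1.
Key eq: (k + 2)·f(k+1) = (k + 4)·f(k) + (1).
d = 2 from the (1,1,0) case.
A polynomial solution: f(k) = k*(k + 5)/12.
R(k) = B(k−1)·f(k)/C(k) = k*(k + 4)*(k + 5)/12; s_k = R·t_k = 2*k*(-k - 5)/(3*(k + 2)*(k + 3)).
Δs = -8/(k**3 + 9*k**2 + 26*k + 24), as required.
Evaluate s at k=8 and k=1: -104/165 and -1/3; difference -49/165.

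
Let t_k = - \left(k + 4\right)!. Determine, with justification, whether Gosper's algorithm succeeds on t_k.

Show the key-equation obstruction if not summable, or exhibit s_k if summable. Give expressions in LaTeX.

r(k) = k + 5 after simplifying.
So A=k + 5 and B=1, with C=1.
Key eq: (k + 5)·f(k+1) = (1)·f(k) + (1).
From deg A=1, deg B=0, deg C=0: d=-1.
Bound -1 < 0, so the key equation has no polynomial solution.

No — negative degree bound, so no certificate f.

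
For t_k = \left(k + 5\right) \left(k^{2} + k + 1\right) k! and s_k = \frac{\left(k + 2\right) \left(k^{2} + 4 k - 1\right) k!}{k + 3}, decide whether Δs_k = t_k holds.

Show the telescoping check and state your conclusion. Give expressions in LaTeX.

Invalid: residual - \frac{\left(k^{4} + 9 k^{3} + 23 k^{2} + 19 k + 16\right) k!}{\left(k + 3\right) \left(k + 4\right)} ≠ 0.

s_(k+1) = (k + 3)*(k**2 + 6*k + 4)*factorial(k + 1)/(k + 4)
s_(k+1) − s_k = (k**5 + 12*k**4 + 51*k**3 + 96*k**2 + 88*k + 44)*factorial(k)/((k + 3)*(k + 4))
(s_(k+1) − s_k) − t_k = -(k**4 + 9*k**3 + 23*k**2 + 19*k + 16)*factorial(k)/((k + 3)*(k + 4))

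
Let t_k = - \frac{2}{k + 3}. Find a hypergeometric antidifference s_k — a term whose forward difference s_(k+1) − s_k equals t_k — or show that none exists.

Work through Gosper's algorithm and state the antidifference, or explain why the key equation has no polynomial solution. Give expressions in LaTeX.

t_(k+1)/t_k = (k + 3)/(k + 4).
Take A(k)=k + 3, B(k)=k + 4, C(k)=1.
Solve (k + 3)·f(k+1) − (k + 3)·f(k) = 1.
deg f ≤ 0 (via 1,1,0).
Generic f = c0 gives residual -1; -1 = 0 cannot hold, so t_k is not Gosper-summable.

no hypergeometric antidifference exists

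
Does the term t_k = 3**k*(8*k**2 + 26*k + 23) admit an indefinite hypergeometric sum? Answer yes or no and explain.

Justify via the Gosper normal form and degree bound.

The ratio is 3*(8*k**2 + 42*k + 57)/(8*k**2 + 26*k + 23).
Take A(k)=3, B(k)=1, C(k)=k**2 + 13*k/4 + 23/8.
Set up (3)·f(k+1) − (1)·f(k) − (k**2 + 13*k/4 + 23/8) = 0.
Bound: deg f ≤ 2.
Solve for f: f(k) = (4*k**2 + k + 4)/8 (degree 2 ≤ 2).
So s_k = (B(k−1)f/C)·t_k = ((4*k**2 + k + 4)/(8*k**2 + 26*k + 23))·t_k = 3**k*(4*k**2 + k + 4).
Verify: 3**k*(8*k**2 + 26*k + 23) matches t_k.

Yes. s_k = 3**k*(4*k**2 + k + 4).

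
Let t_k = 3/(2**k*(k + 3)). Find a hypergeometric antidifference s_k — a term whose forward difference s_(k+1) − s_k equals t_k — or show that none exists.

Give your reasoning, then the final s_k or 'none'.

none — t_k is not Gosper-summable

r(k) = (k + 3)/(2*(k + 4)) after simplifying.
Normal form (A,B,C) = (k/2 + 3/2, k + 4, 1).
f must satisfy (k/2 + 3/2)·f(k+1) − (k + 3)·f(k) = 1.
deg f ≤ -1 (via 1,1,0).
deg f ≤ -1 is impossible — no certificate.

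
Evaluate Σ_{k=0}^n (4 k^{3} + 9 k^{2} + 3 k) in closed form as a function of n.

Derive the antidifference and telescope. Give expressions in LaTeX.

S(n) = n \left(n^{3} + 5 n^{2} + 7 n + 3\right)

Compute t_(k+1)/t_k: get (4*k**3 + 21*k**2 + 33*k + 16)/(k*(4*k**2 + 9*k + 3)).
Gosper form: A/B · C(k+1)/C(k) with A=1, B=1, C=k**3 + 9*k**2/4 + 3*k/4.
Solve (1)·f(k+1) − (1)·f(k) = k**3 + 9*k**2/4 + 3*k/4.
From deg A=0, deg B=0, deg C=3: d=4.
Match coefficients ⇒ f(k) = k**2*(k - 1)*(k + 2)/4.
R(k) = B(k−1)·f(k)/C(k) = k*(k - 1)*(k + 2)/(4*k**2 + 9*k + 3); s_k = R·t_k = k**2*(k**2 + k - 2).
s_(k+1) − s_k = k*(4*k**2 + 9*k + 3) = t_k.
Evaluate: s_(n+1) = n*(n**3 + 5*n**2 + 7*n + 3); subtract s_(0) = 0 ⇒ S(n) = n*(n**3 + 5*n**2 + 7*n + 3).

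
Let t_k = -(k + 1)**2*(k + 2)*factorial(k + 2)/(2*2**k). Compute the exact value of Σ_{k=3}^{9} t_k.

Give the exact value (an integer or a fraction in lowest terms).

Ratio r(k) = (k + 2)*(k + 3)**2/(2*(k + 1)**2).
A = k/2 + 3/2, B = 1, C = k**3 + 4*k**2 + 5*k + 2.
Solve (k/2 + 3/2)·f(k+1) − (1)·f(k) = k**3 + 4*k**2 + 5*k + 2.
Bound: deg f ≤ 2.
A polynomial solution: f(k) = 2*(k**2 + k - 4).
R(k) = B(k−1)·f(k)/C(k) = 2*(k**2 + k - 4)/((k + 1)**2*(k + 2)); s_k = R·t_k = -(k**2 + k - 4)*factorial(k + 2)/2**k.
s_(k+1) − s_k = -(k + 1)**2*(k + 2)*factorial(k + 2)/(2*2**k) = t_k.
Evaluate s at k=10 and k=3: -49584150 and -120; difference -49584030.

Σ = -49584030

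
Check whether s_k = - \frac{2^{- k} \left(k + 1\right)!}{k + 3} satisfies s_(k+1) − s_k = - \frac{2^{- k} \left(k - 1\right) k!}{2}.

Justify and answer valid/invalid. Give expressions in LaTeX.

s_(k+1) = -factorial(k + 2)/(2*2**k*(k + 4))
s_(k+1) − s_k = -(k**2 + 3*k - 2)*factorial(k + 1)/(2*2**k*(k + 3)*(k + 4))
(s_(k+1) − s_k) − t_k = (k**2 + 2*k - 5)*factorial(k)/(2**k*(k + 3)*(k + 4))

Invalid: residual \frac{2^{- k} \left(k^{2} + 2 k - 5\right) k!}{\left(k + 3\right) \left(k + 4\right)} ≠ 0.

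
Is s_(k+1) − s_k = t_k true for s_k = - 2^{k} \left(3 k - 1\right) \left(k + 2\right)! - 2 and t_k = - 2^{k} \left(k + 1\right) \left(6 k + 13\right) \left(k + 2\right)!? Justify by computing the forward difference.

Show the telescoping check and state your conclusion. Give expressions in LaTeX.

valid (s_(k+1) − s_k reduces to t_k)

s_(k+1) = -2**(k + 1)*(3*k + 2)*factorial(k + 3) - 2
s_(k+1) − s_k = -2**k*(k + 1)*(6*k + 13)*factorial(k + 2)
(s_(k+1) − s_k) − t_k = 0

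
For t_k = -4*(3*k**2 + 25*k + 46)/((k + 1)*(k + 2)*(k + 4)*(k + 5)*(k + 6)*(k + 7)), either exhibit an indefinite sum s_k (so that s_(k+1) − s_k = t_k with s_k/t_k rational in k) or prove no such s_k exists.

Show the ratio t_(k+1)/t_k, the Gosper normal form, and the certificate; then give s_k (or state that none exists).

r(k) = (k + 1)*(k + 4)*(25*k + 3*(k + 1)**2 + 71)/((k + 3)*(k + 8)*(3*k**2 + 25*k + 46)) after simplifying.
Factor: A=k + 1; B=k + 8; C=k**3 + 34*k**2/3 + 121*k/3 + 46.
Solve (k + 1)·f(k+1) − (k + 7)·f(k) = k**3 + 34*k**2/3 + 121*k/3 + 46.
d = 6 from the (1,1,3) case.
Solving with deg f ≤ 6: f(k) = k*(k + 2)*(k + 3)*(k + 5)*(k**2 + 11*k + 34)/72.
Certificate R = B(k−1)f/C = k*(k + 2)*(k + 5)*(k + 7)*(k**2 + 11*k + 34)/(24*(3*k**2 + 25*k + 46)) gives s_k = k*(-k**2 - 11*k - 34)/(6*(k**3 + 11*k**2 + 34*k + 24)).
s_(k+1) − s_k = 4*(-3*k**2 - 25*k - 46)/(k**6 + 25*k**5 + 247*k**4 + 1219*k**3 + 3112*k**2 + 3796*k + 1680) = t_k.

s_k = k*(-k**2 - 11*k - 34)/(6*(k**3 + 11*k**2 + 34*k + 24))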